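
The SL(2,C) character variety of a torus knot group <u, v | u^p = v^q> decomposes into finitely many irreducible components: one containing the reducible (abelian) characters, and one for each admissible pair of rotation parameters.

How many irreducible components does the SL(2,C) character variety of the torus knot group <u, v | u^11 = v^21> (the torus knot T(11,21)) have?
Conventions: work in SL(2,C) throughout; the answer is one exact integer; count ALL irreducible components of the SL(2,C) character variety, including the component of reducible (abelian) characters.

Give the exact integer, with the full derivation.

In the torus knot group T(11,21), u^11 = v^21 is central, so an irreducible representation sends it to +I or -I (Schur).
This locks tr(u) to 2*cos(pi*alpha/11), alpha in 1..10, and tr(v) to 2*cos(pi*beta/21), beta in 1..20, on each component of irreducible characters.
u^11 = (-1)^alpha I and v^21 = (-1)^beta I must agree, so alpha and beta have equal parity.
Enumerate parity-matched pairs: 5*10 odd-odd plus 5*10 even-even gives 100.
That is 100 components of irreducible characters, and with the reducible (abelian) component the total is 101.

101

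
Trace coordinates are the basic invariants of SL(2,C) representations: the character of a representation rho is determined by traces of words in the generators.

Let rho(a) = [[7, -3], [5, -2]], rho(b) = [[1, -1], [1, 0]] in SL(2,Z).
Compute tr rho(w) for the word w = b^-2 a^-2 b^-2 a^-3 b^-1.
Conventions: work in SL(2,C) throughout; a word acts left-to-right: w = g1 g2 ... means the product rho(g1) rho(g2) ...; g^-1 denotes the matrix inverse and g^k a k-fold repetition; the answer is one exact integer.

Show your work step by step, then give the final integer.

rho(b^-1) = [[0, 1], [-1, 1]]
... * rho(b^-1) = [[0, 1], [-1, 1]]  ->  [[-1, 1], [-1, 0]]
... * rho(a^-1) = [[-2, 3], [-5, 7]]  ->  [[-3, 4], [2, -3]]
... * rho(a^-1) = [[-2, 3], [-5, 7]]  ->  [[-14, 19], [11, -15]]
... * rho(b^-1) = [[0, 1], [-1, 1]]  ->  [[-19, 5], [15, -4]]
... * rho(b^-1) = [[0, 1], [-1, 1]]  ->  [[-5, -14], [4, 11]]
... * rho(a^-1) = [[-2, 3], [-5, 7]]  ->  [[80, -113], [-63, 89]]
... * rho(a^-1) = [[-2, 3], [-5, 7]]  ->  [[405, -551], [-319, 434]]
... * rho(a^-1) = [[-2, 3], [-5, 7]]  ->  [[1945, -2642], [-1532, 2081]]
... * rho(b^-1) = [[0, 1], [-1, 1]]  ->  [[2642, -697], [-2081, 549]]
tr = 2642 + 549 = 3191

3191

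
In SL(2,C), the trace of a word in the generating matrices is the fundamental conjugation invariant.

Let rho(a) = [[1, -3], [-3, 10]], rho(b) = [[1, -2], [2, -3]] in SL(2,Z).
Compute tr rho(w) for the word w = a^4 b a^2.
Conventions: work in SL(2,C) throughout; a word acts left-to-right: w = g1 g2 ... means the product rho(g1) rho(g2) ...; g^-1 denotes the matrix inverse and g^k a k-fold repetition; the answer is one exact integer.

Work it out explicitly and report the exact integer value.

rho(a) = [[1, -3], [-3, 10]]
... * rho(a) = [[1, -3], [-3, 10]]  ->  [[10, -33], [-33, 109]]
... * rho(a) = [[1, -3], [-3, 10]]  ->  [[109, -360], [-360, 1189]]
... * rho(a) = [[1, -3], [-3, 10]]  ->  [[1189, -3927], [-3927, 12970]]
... * rho(b) = [[1, -2], [2, -3]]  ->  [[-6665, 9403], [22013, -31056]]
... * rho(a) = [[1, -3], [-3, 10]]  ->  [[-34874, 114025], [115181, -376599]]
... * rho(a) = [[1, -3], [-3, 10]]  ->  [[-376949, 1244872], [1244978, -4111533]]
tr = -376949 + -4111533 = -4488482

-4488482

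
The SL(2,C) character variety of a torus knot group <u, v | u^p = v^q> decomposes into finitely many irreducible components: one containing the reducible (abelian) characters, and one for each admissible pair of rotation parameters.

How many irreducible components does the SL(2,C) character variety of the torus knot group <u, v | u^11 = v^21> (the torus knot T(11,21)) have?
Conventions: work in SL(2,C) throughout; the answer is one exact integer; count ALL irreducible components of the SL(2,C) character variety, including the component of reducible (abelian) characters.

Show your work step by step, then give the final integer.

101

Gamma = < u, v | u^11 = v^21 > (torus knot T(11,21)); the central element u^11 = v^21 acts as +I or -I in any irreducible SL(2,C) representation.
On an irreducible component, tr(u) is locked at 2*cos(pi*alpha/11) for some alpha in 1..10, and tr(v) at 2*cos(pi*beta/21) for some beta in 1..20.
u^11 = (-1)^alpha I and v^21 = (-1)^beta I must agree, so alpha and beta have equal parity.
count pairs: odd alpha (5 choices) x odd beta (10), plus even alpha (5) x even beta (10): 5*10 + 5*10 = 100.
Total: 100 irreducible-character components + 1 reducible (abelian) component = 101.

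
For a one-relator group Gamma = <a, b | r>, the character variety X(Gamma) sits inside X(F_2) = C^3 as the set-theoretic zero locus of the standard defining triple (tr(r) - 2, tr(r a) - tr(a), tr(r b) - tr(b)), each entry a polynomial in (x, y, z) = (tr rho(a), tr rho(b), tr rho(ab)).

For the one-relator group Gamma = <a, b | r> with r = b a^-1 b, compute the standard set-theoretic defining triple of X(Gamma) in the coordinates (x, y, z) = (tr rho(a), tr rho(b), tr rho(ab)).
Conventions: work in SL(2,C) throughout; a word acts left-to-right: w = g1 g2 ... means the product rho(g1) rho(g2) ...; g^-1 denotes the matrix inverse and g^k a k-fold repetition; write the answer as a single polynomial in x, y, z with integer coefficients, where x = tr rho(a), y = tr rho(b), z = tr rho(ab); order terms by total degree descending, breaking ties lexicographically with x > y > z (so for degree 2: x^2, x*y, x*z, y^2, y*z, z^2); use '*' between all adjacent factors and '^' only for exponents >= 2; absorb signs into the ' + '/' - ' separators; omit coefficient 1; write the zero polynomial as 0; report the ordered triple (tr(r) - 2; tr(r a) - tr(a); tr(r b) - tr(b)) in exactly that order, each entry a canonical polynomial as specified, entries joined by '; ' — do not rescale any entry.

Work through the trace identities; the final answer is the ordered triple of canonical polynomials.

tr(b^2) = tr(b)*tr(b) - tr(1)  (reduce the b square) = y^2 - 2
tr(b^2 a) = tr(b)*tr(a b) - tr(a)  (reduce the b square) = y*z - x
tr(b a^-1 b) = tr(b^2)*tr(a) - tr(b^2 a)  (eliminate a^-1) = x*y^2 - y*z - x
tr(b a b a) = tr(a b)*tr(a b) - tr(1)   [split at a repeated a] = z^2 - 2
tr(b a^-1 b a) = tr(b a b)*tr(a) - tr(b a b a)   [inverse elimination on a] = x*y*z - x^2 - z^2 + 2
tr(b^3) = tr(b)*tr(b^2) - tr(b)   [square of b] = y^3 - 3*y
tr(b^3 a) = tr(b)*tr(a b^2) - tr(a b)   [square of b] = y^2*z - x*y - z
tr(b a^-1 b^2) = tr(b^3)*tr(a) - tr(b^3 a)   [inverse elimination on a] = x*y^3 - y^2*z - 2*x*y + z
assemble the triple (tr(r) - 2; tr(r a) - x; tr(r b) - y)

x*y^2 - y*z - x - 2; x*y*z - x^2 - z^2 - x + 2; x*y^3 - y^2*z - 2*x*y - y + z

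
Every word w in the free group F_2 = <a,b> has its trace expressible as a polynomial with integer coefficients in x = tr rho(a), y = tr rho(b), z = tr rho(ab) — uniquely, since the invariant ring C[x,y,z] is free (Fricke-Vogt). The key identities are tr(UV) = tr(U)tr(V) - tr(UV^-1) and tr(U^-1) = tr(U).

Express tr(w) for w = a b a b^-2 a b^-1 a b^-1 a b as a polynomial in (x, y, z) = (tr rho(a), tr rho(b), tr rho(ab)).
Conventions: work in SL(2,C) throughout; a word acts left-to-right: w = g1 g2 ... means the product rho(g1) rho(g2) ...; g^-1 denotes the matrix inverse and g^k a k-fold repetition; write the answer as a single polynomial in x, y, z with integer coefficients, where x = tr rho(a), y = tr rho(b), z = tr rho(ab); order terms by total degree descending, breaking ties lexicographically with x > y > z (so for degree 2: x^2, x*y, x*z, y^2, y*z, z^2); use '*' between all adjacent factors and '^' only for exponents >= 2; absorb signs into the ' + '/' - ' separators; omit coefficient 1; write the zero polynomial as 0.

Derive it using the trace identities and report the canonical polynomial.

trace(b a b a) = trace(b a) * trace(b a) - trace(1)   [split at repeated b] = z^2 - 2
trace(b a b) = trace(b) * trace(a b) - trace(a) = y*z - x
reduce: trace(b a b a^2) = trace(a) * trace(b a b a) - trace(b a b) = x*z^2 - y*z - x
so trace(b a b a^3) = trace(a) * trace(b a b a^2) - trace(b a b a) = x^2*z^2 - x*y*z - x^2 - z^2 + 2
so trace(a^3 b a b a) = trace(a) * trace(b a b a^3) - trace(b a b a^2) = x^3*z^2 - x^2*y*z - x^3 - 2*x*z^2 + y*z + 3*x
trace(b a b a b a) = trace(b a b a) * trace(b a) - trace(a b)   [split at repeated b] = z^3 - 3*z
trace(a b a) = trace(a) * trace(b a) - trace(b) = x*z - y
trace(b a b a b) = trace(b) * trace(a b a b) - trace(a b a) = y*z^2 - x*z - y
reduce: trace(b a b a b a^2) = trace(a) * trace(b a b a b a) - trace(b a b a b) = x*z^3 - y*z^2 - 2*x*z + y
so trace(a^3 b a b a b) = trace(a) * trace(b a b a b a^2) - trace(b a b a b a) = x^2*z^3 - x*y*z^2 - 2*x^2*z - z^3 + x*y + 3*z
reduce: trace(a b a b a b^-1 a^2) = trace(a^3 b a b a) * trace(b) - trace(a^3 b a b a b) = x^3*y*z^2 - x^2*y^2*z - x^2*z^3 - x^3*y - x*y*z^2 + 2*x^2*z + y^2*z + z^3 + 2*x*y - 3*z
trace(b a b a b a b a) = trace(b a b a b a) * trace(b a) - trace(a b a b)   [split at repeated b] = z^4 - 4*z^2 + 2
trace(b a b a b a b) = trace(b) * trace(a b a b a b) - trace(a b a b a) = y*z^3 - x*z^2 - 2*y*z + x
trace(a^2 b a b a b a b) = trace(a) * trace(b a b a b a b a) - trace(b a b a b a b) = x*z^4 - y*z^3 - 3*x*z^2 + 2*y*z + x
trace(a b a b a b^-1 a^2 b) = trace(a^2 b a b a b a) * trace(b) - trace(a^2 b a b a b a b) = x^2*y*z^3 - x*y^2*z^2 - x*z^4 - 2*x^2*y*z + x*y^2 + 3*x*z^2 + y*z - x
reduce: trace(b^-1 a^2 b^-1 a b a b a) = trace(a b a b a b^-1 a^2) * trace(b) - trace(a b a b a b^-1 a^2 b) = x^3*y^2*z^2 - x^2*y^3*z - 2*x^2*y*z^3 - x^3*y^2 + x*z^4 + 4*x^2*y*z + y^3*z + y*z^3 + x*y^2 - 3*x*z^2 - 4*y*z + x
reduce: trace(a^2 b^-1 a b a b a) = trace(a b a b a^3) * trace(b) - trace(a b a b a^3 b) = x^3*y*z^2 - x^2*y^2*z - x^2*z^3 - x^3*y - x*y*z^2 + 2*x^2*z + y^2*z + z^3 + 2*x*y - 3*z
reduce: trace(a b^-1 a b a b a b^-2 a) = trace(b^-1 a^2 b^-1 a b a b a) * trace(b) - trace(b^-1 a^2 b^-1 a b a b a b) = x^3*y^3*z^2 - x^2*y^4*z - 2*x^2*y^2*z^3 - x^3*y^3 - x^3*y*z^2 + x*y*z^4 + 5*x^2*y^2*z + x^2*z^3 + y^4*z + y^2*z^3 + x^3*y + x*y^3 - 2*x*y*z^2 - 2*x^2*z - 5*y^2*z - z^3 - x*y + 3*z
trace(b^2 a b) = trace(b) * trace(b a b) - trace(b a) = y^2*z - x*y - z
reduce: trace(b a b a^2 b) = trace(a) * trace(b^2 a b a) - trace(b^2 a b) = x*y*z^2 - x^2*z - y^2*z + z
trace(a b a^2 b a b a) = trace(a) * trace(b a b a^2 b a) - trace(b a b a^2 b) = x^2*z^3 - 2*x*y*z^2 - x^2*z + y^2*z + x*y - z
trace(a b a b a b^-1 a b a) = trace(a b a^2 b a b a) * trace(b) - trace(a b a^2 b a b a b) = x^2*y*z^3 - 2*x*y^2*z^2 - x*z^4 - x^2*y*z + y^3*z + y*z^3 + x*y^2 + 3*x*z^2 - 3*y*z - x
trace(a b a b a b a b a b) = trace(b a) * trace(b a b a b a b a) - trace(b^-1 a^-1 b^-1 a^-1 b^-1 a^-1)   [split at repeated b] = z^5 - 5*z^3 + 5*z
so trace(a b a b a b^-1 a b a b) = trace(a b a b a b a b a) * trace(b) - trace(a b a b a b a b a b) = x*y*z^4 - y^2*z^3 - z^5 - 3*x*y*z^2 + 2*y^2*z + 5*z^3 + x*y - 5*z
reduce: trace(a b a b^-1 a b a b a b^-1) = trace(a b a b a b^-1 a b a) * trace(b) - trace(a b a b a b^-1 a b a b) = x^2*y^2*z^3 - 2*x*y^3*z^2 - 2*x*y*z^4 - x^2*y^2*z + y^4*z + 2*y^2*z^3 + z^5 + x*y^3 + 6*x*y*z^2 - 5*y^2*z - 5*z^3 - 2*x*y + 5*z
trace(a b a b^-1 a b a b a) = trace(a b a b a^2 b a) * trace(b) - trace(a b a b a^2 b a b) = x^2*y*z^3 - 2*x*y^2*z^2 - x*z^4 - x^2*y*z + y^3*z + y*z^3 + x*y^2 + 3*x*z^2 - 3*y*z - x
trace(a b^-1 a b a b a b^-2 a b) = trace(a b a b^-1 a b a b a b^-1) * trace(b) - trace(a b a b^-1 a b a b a) = x^2*y^3*z^3 - 2*x*y^4*z^2 - 2*x*y^2*z^4 - x^2*y^3*z - x^2*y*z^3 + y^5*z + 2*y^3*z^3 + y*z^5 + x*y^4 + 8*x*y^2*z^2 + x*z^4 + x^2*y*z - 6*y^3*z - 6*y*z^3 - 3*x*y^2 - 3*x*z^2 + 8*y*z + x
trace(a b a b^-2 a b^-1 a b^-1 a b) = trace(a b^-1 a b a b a b^-2 a) * trace(b) - trace(a b^-1 a b a b a b^-2 a b) = x^3*y^4*z^2 - x^2*y^5*z - 3*x^2*y^3*z^3 - x^3*y^4 - x^3*y^2*z^2 + 2*x*y^4*z^2 + 3*x*y^2*z^4 + 6*x^2*y^3*z + 2*x^2*y*z^3 - y^3*z^3 - y*z^5 + x^3*y^2 - 10*x*y^2*z^2 - x*z^4 - 3*x^2*y*z + y^3*z + 5*y*z^3 + 2*x*y^2 + 3*x*z^2 - 5*y*z - x

x^3*y^4*z^2 - x^2*y^5*z - 3*x^2*y^3*z^3 - x^3*y^4 - x^3*y^2*z^2 + 2*x*y^4*z^2 + 3*x*y^2*z^4 + 6*x^2*y^3*z + 2*x^2*y*z^3 - y^3*z^3 - y*z^5 + x^3*y^2 - 10*x*y^2*z^2 - x*z^4 - 3*x^2*y*z + y^3*z + 5*y*z^3 + 2*x*y^2 + 3*x*z^2 - 5*y*z - x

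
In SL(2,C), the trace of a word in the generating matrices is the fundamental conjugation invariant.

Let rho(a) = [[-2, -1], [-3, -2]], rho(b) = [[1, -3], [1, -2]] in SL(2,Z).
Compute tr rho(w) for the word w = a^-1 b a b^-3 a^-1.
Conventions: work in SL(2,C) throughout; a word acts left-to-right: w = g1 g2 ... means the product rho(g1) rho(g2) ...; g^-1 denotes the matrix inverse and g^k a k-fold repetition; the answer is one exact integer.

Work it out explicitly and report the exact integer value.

-6

rho(a^-1) = [[-2, 1], [3, -2]]
... * rho(b) = [[1, -3], [1, -2]]  ->  [[-1, 4], [1, -5]]
... * rho(a) = [[-2, -1], [-3, -2]]  ->  [[-10, -7], [13, 9]]
... * rho(b^-1) = [[-2, 3], [-1, 1]]  ->  [[27, -37], [-35, 48]]
... * rho(b^-1) = [[-2, 3], [-1, 1]]  ->  [[-17, 44], [22, -57]]
... * rho(b^-1) = [[-2, 3], [-1, 1]]  ->  [[-10, -7], [13, 9]]
... * rho(a^-1) = [[-2, 1], [3, -2]]  ->  [[-1, 4], [1, -5]]
tr = -1 + -5 = -6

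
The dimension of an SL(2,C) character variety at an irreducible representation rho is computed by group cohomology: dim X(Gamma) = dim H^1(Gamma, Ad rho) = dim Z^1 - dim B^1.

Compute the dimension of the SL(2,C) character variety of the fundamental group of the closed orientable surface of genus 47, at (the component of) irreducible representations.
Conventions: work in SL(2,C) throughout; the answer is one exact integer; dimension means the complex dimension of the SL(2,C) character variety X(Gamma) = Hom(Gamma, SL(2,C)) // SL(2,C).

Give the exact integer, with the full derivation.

276

Gamma = pi_1(Sigma_47) = < a_1, b_1, ..., a_47, b_47 | prod [a_i, b_i] > has 2g = 94 generators and 1 relator.
A cocycle assigns one sl_2 vector per generator subject to the relator condition d_2(z) = 0: dim of the unconstrained space is 3*2g = 282.
H^2 = coker(d_2) is dual to H^0 = 0 at irreducible rho (Poincare duality), so d_2 is onto: dim Z^1 = 279.
Coboundaries contribute dim B^1 = 3 (injective at irreducible rho).
dim H^1 = 279 - 3 = 276 = dim X.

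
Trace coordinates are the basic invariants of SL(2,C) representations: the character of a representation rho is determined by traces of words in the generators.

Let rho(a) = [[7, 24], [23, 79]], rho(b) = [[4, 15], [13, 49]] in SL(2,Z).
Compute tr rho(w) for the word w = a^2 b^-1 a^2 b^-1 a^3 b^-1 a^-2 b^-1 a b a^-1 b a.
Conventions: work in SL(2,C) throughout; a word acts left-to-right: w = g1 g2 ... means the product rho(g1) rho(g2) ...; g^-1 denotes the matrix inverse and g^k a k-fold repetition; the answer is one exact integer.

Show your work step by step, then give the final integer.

rho(a) = [[7, 24], [23, 79]]
... * rho(a) = [[7, 24], [23, 79]]  ->  [[601, 2064], [1978, 6793]]
... * rho(b^-1) = [[49, -15], [-13, 4]]  ->  [[2617, -759], [8613, -2498]]
... * rho(a) = [[7, 24], [23, 79]]  ->  [[862, 2847], [2837, 9370]]
... * rho(a) = [[7, 24], [23, 79]]  ->  [[71515, 245601], [235369, 808318]]
... * rho(b^-1) = [[49, -15], [-13, 4]]  ->  [[311422, -90321], [1024947, -297263]]
... * rho(a) = [[7, 24], [23, 79]]  ->  [[102571, 338769], [337580, 1114951]]
... * rho(a) = [[7, 24], [23, 79]]  ->  [[8509684, 29224455], [28006933, 96183049]]
... * rho(a) = [[7, 24], [23, 79]]  ->  [[731730253, 2512964361], [2408258658, 8270627263]]
... * rho(b^-1) = [[49, -15], [-13, 4]]  ->  [[3186245704, -924096351], [10486519823, -3041370818]]
... * rho(a^-1) = [[79, -24], [-23, 7]]  ->  [[272967626689, -82938571353], [898386594831, -272966071478]]
... * rho(a^-1) = [[79, -24], [-23, 7]]  ->  [[23472029649550, -7131793040007], [77250760635643, -23472040776290]]
... * rho(b^-1) = [[49, -15], [-13, 4]]  ->  [[1242842762348041, -380607616903278], [4090423801238277, -1252649572639805]]
... * rho(a) = [[7, 24], [23, 79]]  ->  [[-54075852339107, -239775439005978], [-177973562047576, -789145008825947]]
... * rho(b) = [[4, 15], [13, 49]]  ->  [[-3333384116434142, -12560134296379527], [-10970779362927615, -41337708863185043]]
... * rho(a^-1) = [[79, -24], [-23, 7]]  ->  [[25545743618431903, -7919721280237281], [84075734181974404, -26065257332032541]]
... * rho(b) = [[4, 15], [13, 49]]  ->  [[-773402169357041, -4880188455148224], [-2545408588525417, -16061596539978449]]
... * rho(a) = [[7, 24], [23, 79]]  ->  [[-117658149653908439, -404096540021278680], [-387234580539182246, -1329955932782907479]]
tr = -117658149653908439 + -1329955932782907479 = -1447614082436815918

-1447614082436815918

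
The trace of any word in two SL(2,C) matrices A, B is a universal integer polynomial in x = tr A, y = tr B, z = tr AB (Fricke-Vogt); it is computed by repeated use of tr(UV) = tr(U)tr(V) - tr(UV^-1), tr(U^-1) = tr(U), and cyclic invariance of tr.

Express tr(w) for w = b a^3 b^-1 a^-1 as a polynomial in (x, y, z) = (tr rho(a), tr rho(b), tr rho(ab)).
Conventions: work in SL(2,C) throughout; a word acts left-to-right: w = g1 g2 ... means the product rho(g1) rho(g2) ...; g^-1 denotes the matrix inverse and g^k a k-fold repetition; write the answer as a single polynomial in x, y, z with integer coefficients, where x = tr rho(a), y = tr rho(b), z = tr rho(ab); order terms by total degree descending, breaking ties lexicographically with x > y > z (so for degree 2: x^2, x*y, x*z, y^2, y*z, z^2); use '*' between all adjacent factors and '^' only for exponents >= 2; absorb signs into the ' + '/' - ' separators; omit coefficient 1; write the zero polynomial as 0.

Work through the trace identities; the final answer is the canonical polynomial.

tr(a^2) = tr(a) * tr(a) - tr(1) = x^2 - 2
tr(a^3) = tr(a) * tr(a^2) - tr(a) = x^3 - 3*x
tr(a b a) = tr(a) * tr(b a) - tr(b) = x*z - y
tr(a b a^2) = tr(a) * tr(a b a) - tr(a b) = x^2*z - x*y - z
tr(a b a^3) = tr(a) * tr(a b a^2) - tr(a b a) = x^3*z - x^2*y - 2*x*z + y
tr(b a b a) = tr(a b) * tr(a b) - tr(1)   [split at repeated a] = z^2 - 2
tr(b a b) = tr(b) * tr(a b) - tr(a) = y*z - x
tr(b a b a^2) = tr(a) * tr(b a b a) - tr(b a b) = x*z^2 - y*z - x
tr(a b a^3 b) = tr(a) * tr(b a b a^2) - tr(b a b a) = x^2*z^2 - x*y*z - x^2 - z^2 + 2
tr(b a^3 b^-1 a) = tr(a b a^3) * tr(b) - tr(a b a^3 b) = x^3*y*z - x^2*y^2 - x^2*z^2 - x*y*z + x^2 + y^2 + z^2 - 2
tr(b a^3 b^-1 a^-1) = tr(b a^3 b^-1) * tr(a) - tr(b a^3 b^-1 a) = -x^3*y*z + x^4 + x^2*y^2 + x^2*z^2 + x*y*z - 4*x^2 - y^2 - z^2 + 2

-x^3*y*z + x^4 + x^2*y^2 + x^2*z^2 + x*y*z - 4*x^2 - y^2 - z^2 + 2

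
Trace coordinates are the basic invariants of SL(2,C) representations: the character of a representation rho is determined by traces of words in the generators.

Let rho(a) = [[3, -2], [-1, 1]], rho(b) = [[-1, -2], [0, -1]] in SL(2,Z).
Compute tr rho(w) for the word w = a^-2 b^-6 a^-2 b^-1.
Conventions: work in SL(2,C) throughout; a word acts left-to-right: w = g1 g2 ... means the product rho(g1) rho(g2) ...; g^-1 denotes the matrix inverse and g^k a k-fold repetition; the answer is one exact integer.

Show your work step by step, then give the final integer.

rho(a^-1) = [[1, 2], [1, 3]]
... * rho(a^-1) = [[1, 2], [1, 3]]  ->  [[3, 8], [4, 11]]
... * rho(b^-1) = [[-1, 2], [0, -1]]  ->  [[-3, -2], [-4, -3]]
... * rho(b^-1) = [[-1, 2], [0, -1]]  ->  [[3, -4], [4, -5]]
... * rho(b^-1) = [[-1, 2], [0, -1]]  ->  [[-3, 10], [-4, 13]]
... * rho(b^-1) = [[-1, 2], [0, -1]]  ->  [[3, -16], [4, -21]]
... * rho(b^-1) = [[-1, 2], [0, -1]]  ->  [[-3, 22], [-4, 29]]
... * rho(b^-1) = [[-1, 2], [0, -1]]  ->  [[3, -28], [4, -37]]
... * rho(a^-1) = [[1, 2], [1, 3]]  ->  [[-25, -78], [-33, -103]]
... * rho(a^-1) = [[1, 2], [1, 3]]  ->  [[-103, -284], [-136, -375]]
... * rho(b^-1) = [[-1, 2], [0, -1]]  ->  [[103, 78], [136, 103]]
tr = 103 + 103 = 206

206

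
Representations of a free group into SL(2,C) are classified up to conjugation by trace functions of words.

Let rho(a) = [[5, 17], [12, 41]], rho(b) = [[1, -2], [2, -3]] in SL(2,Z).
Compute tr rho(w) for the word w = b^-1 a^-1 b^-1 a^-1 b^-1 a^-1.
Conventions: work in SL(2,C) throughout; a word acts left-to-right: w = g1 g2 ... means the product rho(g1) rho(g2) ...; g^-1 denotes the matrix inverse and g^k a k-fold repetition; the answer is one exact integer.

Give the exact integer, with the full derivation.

rho(b^-1) = [[-3, 2], [-2, 1]]
... * rho(a^-1) = [[41, -17], [-12, 5]]  ->  [[-147, 61], [-94, 39]]
... * rho(b^-1) = [[-3, 2], [-2, 1]]  ->  [[319, -233], [204, -149]]
... * rho(a^-1) = [[41, -17], [-12, 5]]  ->  [[15875, -6588], [10152, -4213]]
... * rho(b^-1) = [[-3, 2], [-2, 1]]  ->  [[-34449, 25162], [-22030, 16091]]
... * rho(a^-1) = [[41, -17], [-12, 5]]  ->  [[-1714353, 711443], [-1096322, 454965]]
tr = -1714353 + 454965 = -1259388

-1259388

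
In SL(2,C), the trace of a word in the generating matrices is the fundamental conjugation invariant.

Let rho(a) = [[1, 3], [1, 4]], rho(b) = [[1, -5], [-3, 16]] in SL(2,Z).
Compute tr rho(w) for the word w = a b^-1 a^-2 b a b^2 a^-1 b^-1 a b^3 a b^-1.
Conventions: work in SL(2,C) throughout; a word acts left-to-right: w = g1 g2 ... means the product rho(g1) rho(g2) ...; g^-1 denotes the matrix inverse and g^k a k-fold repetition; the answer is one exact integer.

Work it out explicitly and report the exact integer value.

rho(a) = [[1, 3], [1, 4]]
... * rho(b^-1) = [[16, 5], [3, 1]]  ->  [[25, 8], [28, 9]]
... * rho(a^-1) = [[4, -3], [-1, 1]]  ->  [[92, -67], [103, -75]]
... * rho(a^-1) = [[4, -3], [-1, 1]]  ->  [[435, -343], [487, -384]]
... * rho(b) = [[1, -5], [-3, 16]]  ->  [[1464, -7663], [1639, -8579]]
... * rho(a) = [[1, 3], [1, 4]]  ->  [[-6199, -26260], [-6940, -29399]]
... * rho(b) = [[1, -5], [-3, 16]]  ->  [[72581, -389165], [81257, -435684]]
... * rho(b) = [[1, -5], [-3, 16]]  ->  [[1240076, -6589545], [1388309, -7377229]]
... * rho(a^-1) = [[4, -3], [-1, 1]]  ->  [[11549849, -10309773], [12930465, -11542156]]
... * rho(b^-1) = [[16, 5], [3, 1]]  ->  [[153868265, 47439472], [172260972, 53110169]]
... * rho(a) = [[1, 3], [1, 4]]  ->  [[201307737, 651362683], [225371141, 729223592]]
... * rho(b) = [[1, -5], [-3, 16]]  ->  [[-1752780312, 9415264243], [-1962299635, 10540721767]]
... * rho(b) = [[1, -5], [-3, 16]]  ->  [[-29998573041, 159408129448], [-33584464936, 178463046447]]
... * rho(b) = [[1, -5], [-3, 16]]  ->  [[-508222961385, 2700522936373], [-568973604277, 3023331067832]]
... * rho(a) = [[1, 3], [1, 4]]  ->  [[2192299974988, 9277422861337], [2454357463555, 10386403458497]]
... * rho(b^-1) = [[16, 5], [3, 1]]  ->  [[62909068183819, 20238922736277], [70428929792371, 22658190776272]]
tr = 62909068183819 + 22658190776272 = 85567258960091

85567258960091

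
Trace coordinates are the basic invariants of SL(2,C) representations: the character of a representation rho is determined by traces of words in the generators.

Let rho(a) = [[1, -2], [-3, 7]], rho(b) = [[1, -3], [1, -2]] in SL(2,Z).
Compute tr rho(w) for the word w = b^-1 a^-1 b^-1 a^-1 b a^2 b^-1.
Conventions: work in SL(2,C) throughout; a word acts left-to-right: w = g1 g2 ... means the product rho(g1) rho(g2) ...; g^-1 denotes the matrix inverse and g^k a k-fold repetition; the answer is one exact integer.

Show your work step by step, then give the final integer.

2302

rho(b^-1) = [[-2, 3], [-1, 1]]
... * rho(a^-1) = [[7, 2], [3, 1]]  ->  [[-5, -1], [-4, -1]]
... * rho(b^-1) = [[-2, 3], [-1, 1]]  ->  [[11, -16], [9, -13]]
... * rho(a^-1) = [[7, 2], [3, 1]]  ->  [[29, 6], [24, 5]]
... * rho(b) = [[1, -3], [1, -2]]  ->  [[35, -99], [29, -82]]
... * rho(a) = [[1, -2], [-3, 7]]  ->  [[332, -763], [275, -632]]
... * rho(a) = [[1, -2], [-3, 7]]  ->  [[2621, -6005], [2171, -4974]]
... * rho(b^-1) = [[-2, 3], [-1, 1]]  ->  [[763, 1858], [632, 1539]]
tr = 763 + 1539 = 2302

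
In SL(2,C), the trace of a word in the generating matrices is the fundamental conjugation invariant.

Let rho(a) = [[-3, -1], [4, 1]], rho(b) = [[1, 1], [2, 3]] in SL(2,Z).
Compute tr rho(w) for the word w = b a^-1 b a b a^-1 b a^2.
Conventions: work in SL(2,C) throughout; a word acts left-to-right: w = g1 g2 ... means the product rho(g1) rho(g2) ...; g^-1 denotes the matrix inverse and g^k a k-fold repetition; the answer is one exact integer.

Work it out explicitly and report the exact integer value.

rho(b) = [[1, 1], [2, 3]]
... * rho(a^-1) = [[1, 1], [-4, -3]]  ->  [[-3, -2], [-10, -7]]
... * rho(b) = [[1, 1], [2, 3]]  ->  [[-7, -9], [-24, -31]]
... * rho(a) = [[-3, -1], [4, 1]]  ->  [[-15, -2], [-52, -7]]
... * rho(b) = [[1, 1], [2, 3]]  ->  [[-19, -21], [-66, -73]]
... * rho(a^-1) = [[1, 1], [-4, -3]]  ->  [[65, 44], [226, 153]]
... * rho(b) = [[1, 1], [2, 3]]  ->  [[153, 197], [532, 685]]
... * rho(a) = [[-3, -1], [4, 1]]  ->  [[329, 44], [1144, 153]]
... * rho(a) = [[-3, -1], [4, 1]]  ->  [[-811, -285], [-2820, -991]]
tr = -811 + -991 = -1802

-1802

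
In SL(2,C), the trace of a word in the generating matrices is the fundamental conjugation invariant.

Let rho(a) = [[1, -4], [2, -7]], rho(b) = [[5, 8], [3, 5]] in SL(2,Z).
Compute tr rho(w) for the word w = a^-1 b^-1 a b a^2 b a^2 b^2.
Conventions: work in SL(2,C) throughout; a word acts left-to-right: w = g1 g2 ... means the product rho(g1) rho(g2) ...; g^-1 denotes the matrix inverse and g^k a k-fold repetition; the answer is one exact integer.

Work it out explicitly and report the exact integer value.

rho(a^-1) = [[-7, 4], [-2, 1]]
... * rho(b^-1) = [[5, -8], [-3, 5]]  ->  [[-47, 76], [-13, 21]]
... * rho(a) = [[1, -4], [2, -7]]  ->  [[105, -344], [29, -95]]
... * rho(b) = [[5, 8], [3, 5]]  ->  [[-507, -880], [-140, -243]]
... * rho(a) = [[1, -4], [2, -7]]  ->  [[-2267, 8188], [-626, 2261]]
... * rho(a) = [[1, -4], [2, -7]]  ->  [[14109, -48248], [3896, -13323]]
... * rho(b) = [[5, 8], [3, 5]]  ->  [[-74199, -128368], [-20489, -35447]]
... * rho(a) = [[1, -4], [2, -7]]  ->  [[-330935, 1195372], [-91383, 330085]]
... * rho(a) = [[1, -4], [2, -7]]  ->  [[2059809, -7043864], [568787, -1945063]]
... * rho(b) = [[5, 8], [3, 5]]  ->  [[-10832547, -18740848], [-2991254, -5175019]]
... * rho(b) = [[5, 8], [3, 5]]  ->  [[-110385279, -180364616], [-30481327, -49805127]]
tr = -110385279 + -49805127 = -160190406

-160190406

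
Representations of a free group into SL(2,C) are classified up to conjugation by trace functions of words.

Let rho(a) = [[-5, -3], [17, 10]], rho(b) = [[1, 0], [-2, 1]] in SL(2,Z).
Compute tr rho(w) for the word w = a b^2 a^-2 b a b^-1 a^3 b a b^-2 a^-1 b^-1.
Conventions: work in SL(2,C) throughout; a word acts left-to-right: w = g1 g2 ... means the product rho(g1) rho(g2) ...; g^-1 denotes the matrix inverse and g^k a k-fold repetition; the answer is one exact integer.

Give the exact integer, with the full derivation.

-9729574

rho(a) = [[-5, -3], [17, 10]]
... * rho(b) = [[1, 0], [-2, 1]]  ->  [[1, -3], [-3, 10]]
... * rho(b) = [[1, 0], [-2, 1]]  ->  [[7, -3], [-23, 10]]
... * rho(a^-1) = [[10, 3], [-17, -5]]  ->  [[121, 36], [-400, -119]]
... * rho(a^-1) = [[10, 3], [-17, -5]]  ->  [[598, 183], [-1977, -605]]
... * rho(b) = [[1, 0], [-2, 1]]  ->  [[232, 183], [-767, -605]]
... * rho(a) = [[-5, -3], [17, 10]]  ->  [[1951, 1134], [-6450, -3749]]
... * rho(b^-1) = [[1, 0], [2, 1]]  ->  [[4219, 1134], [-13948, -3749]]
... * rho(a) = [[-5, -3], [17, 10]]  ->  [[-1817, -1317], [6007, 4354]]
... * rho(a) = [[-5, -3], [17, 10]]  ->  [[-13304, -7719], [43983, 25519]]
... * rho(a) = [[-5, -3], [17, 10]]  ->  [[-64703, -37278], [213908, 123241]]
... * rho(b) = [[1, 0], [-2, 1]]  ->  [[9853, -37278], [-32574, 123241]]
... * rho(a) = [[-5, -3], [17, 10]]  ->  [[-682991, -402339], [2257967, 1330132]]
... * rho(b^-1) = [[1, 0], [2, 1]]  ->  [[-1487669, -402339], [4918231, 1330132]]
... * rho(b^-1) = [[1, 0], [2, 1]]  ->  [[-2292347, -402339], [7578495, 1330132]]
... * rho(a^-1) = [[10, 3], [-17, -5]]  ->  [[-16083707, -4865346], [53172706, 16084825]]
... * rho(b^-1) = [[1, 0], [2, 1]]  ->  [[-25814399, -4865346], [85342356, 16084825]]
tr = -25814399 + 16084825 = -9729574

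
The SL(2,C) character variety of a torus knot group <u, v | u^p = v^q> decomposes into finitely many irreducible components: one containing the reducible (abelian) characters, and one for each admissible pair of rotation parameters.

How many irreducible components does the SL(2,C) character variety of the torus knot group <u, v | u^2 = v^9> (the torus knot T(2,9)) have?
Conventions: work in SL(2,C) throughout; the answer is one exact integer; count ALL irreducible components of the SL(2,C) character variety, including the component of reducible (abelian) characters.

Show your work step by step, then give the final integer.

5

In the torus knot group T(2,9), u^2 = v^9 is central, so an irreducible representation sends it to +I or -I (Schur).
This locks tr(u) to 2*cos(pi*alpha/2), alpha in 1..1, and tr(v) to 2*cos(pi*beta/9), beta in 1..8, on each component of irreducible characters.
u^2 = (-1)^alpha I and v^9 = (-1)^beta I must agree, so alpha and beta have equal parity.
Enumerate parity-matched pairs: 1*4 odd-odd plus 0*4 even-even gives 4.
Total: 4 irreducible-character components + 1 reducible (abelian) component = 5.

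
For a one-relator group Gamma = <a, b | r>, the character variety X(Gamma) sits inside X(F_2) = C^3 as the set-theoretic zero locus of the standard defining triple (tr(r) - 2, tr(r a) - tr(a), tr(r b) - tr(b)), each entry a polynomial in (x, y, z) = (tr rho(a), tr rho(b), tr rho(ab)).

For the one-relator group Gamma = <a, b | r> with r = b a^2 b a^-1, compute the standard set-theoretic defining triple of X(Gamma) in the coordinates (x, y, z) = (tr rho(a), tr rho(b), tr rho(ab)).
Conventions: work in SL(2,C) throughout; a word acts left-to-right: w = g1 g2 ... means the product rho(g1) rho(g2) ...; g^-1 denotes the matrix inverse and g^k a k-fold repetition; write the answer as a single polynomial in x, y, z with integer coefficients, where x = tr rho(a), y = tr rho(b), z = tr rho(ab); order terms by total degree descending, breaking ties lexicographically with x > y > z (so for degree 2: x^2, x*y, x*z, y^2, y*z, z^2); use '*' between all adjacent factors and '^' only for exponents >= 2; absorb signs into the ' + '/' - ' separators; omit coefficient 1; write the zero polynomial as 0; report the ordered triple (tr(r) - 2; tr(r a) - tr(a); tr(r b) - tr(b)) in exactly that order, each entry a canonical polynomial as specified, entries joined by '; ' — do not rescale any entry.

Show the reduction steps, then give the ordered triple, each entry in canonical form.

x^2*y*z - x^3 - x*y^2 - x*z^2 + y*z + 3*x - 2; x*y*z - x^2 - y^2 - x + 2; x^2*y^2*z - x^3*y - x*y^3 - x*y*z^2 + y^2*z + 3*x*y - y - z

trace(b^2 a) = trace(b)*trace(a b) - trace(a) = y*z - x
trace(b^2) = trace(b)*trace(b) - trace(1) = y^2 - 2
trace(b a^2 b) = trace(a)*trace(b^2 a) - trace(b^2) = x*y*z - x^2 - y^2 + 2
trace(b a b a) = trace(a b)*trace(a b) - trace(1) = z^2 - 2
trace(b a^2 b a) = trace(a)*trace(b a b a) - trace(b a b) = x*z^2 - y*z - x
trace(b a^2 b a^-1) = trace(b a^2 b)*trace(a) - trace(b a^2 b a) = x^2*y*z - x^3 - x*y^2 - x*z^2 + y*z + 3*x
trace(b^3 a) = trace(b)*trace(b a b) - trace(b a) = y^2*z - x*y - z
trace(b^3) = trace(b)*trace(b^2) - trace(b) = y^3 - 3*y
trace(b^2 a^2 b) = trace(a)*trace(b^3 a) - trace(b^3) = x*y^2*z - x^2*y - y^3 - x*z + 3*y
trace(a b a) = trace(a)*trace(b a) - trace(b) = x*z - y
trace(a^2 b a) = trace(a)*trace(a b a) - trace(a b) = x^2*z - x*y - z
trace(b^2 a^2 b a) = trace(b)*trace(a^2 b a b) - trace(a^2 b a) = x*y*z^2 - x^2*z - y^2*z + z
trace(b a^2 b a^-1 b) = trace(b^2 a^2 b)*trace(a) - trace(b^2 a^2 b a) = x^2*y^2*z - x^3*y - x*y^3 - x*y*z^2 + y^2*z + 3*x*y - z
assemble the triple (trace(r) - 2; trace(r a) - x; trace(r b) - y)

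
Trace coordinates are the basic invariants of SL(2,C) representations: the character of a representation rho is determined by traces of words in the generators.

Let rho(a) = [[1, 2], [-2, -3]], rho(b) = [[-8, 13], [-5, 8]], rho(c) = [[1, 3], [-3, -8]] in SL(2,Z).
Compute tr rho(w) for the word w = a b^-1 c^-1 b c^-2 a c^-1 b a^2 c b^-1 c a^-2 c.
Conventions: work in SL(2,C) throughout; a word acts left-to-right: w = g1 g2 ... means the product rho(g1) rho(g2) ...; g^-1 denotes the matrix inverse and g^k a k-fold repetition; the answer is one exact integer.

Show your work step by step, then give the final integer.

81209079317

rho(a) = [[1, 2], [-2, -3]]
... * rho(b^-1) = [[8, -13], [5, -8]]  ->  [[18, -29], [-31, 50]]
... * rho(c^-1) = [[-8, -3], [3, 1]]  ->  [[-231, -83], [398, 143]]
... * rho(b) = [[-8, 13], [-5, 8]]  ->  [[2263, -3667], [-3899, 6318]]
... * rho(c^-1) = [[-8, -3], [3, 1]]  ->  [[-29105, -10456], [50146, 18015]]
... * rho(c^-1) = [[-8, -3], [3, 1]]  ->  [[201472, 76859], [-347123, -132423]]
... * rho(a) = [[1, 2], [-2, -3]]  ->  [[47754, 172367], [-82277, -296977]]
... * rho(c^-1) = [[-8, -3], [3, 1]]  ->  [[135069, 29105], [-232715, -50146]]
... * rho(b) = [[-8, 13], [-5, 8]]  ->  [[-1226077, 1988737], [2112450, -3426463]]
... * rho(a) = [[1, 2], [-2, -3]]  ->  [[-5203551, -8418365], [8965376, 14504289]]
... * rho(a) = [[1, 2], [-2, -3]]  ->  [[11633179, 14847993], [-20043202, -25582115]]
... * rho(c) = [[1, 3], [-3, -8]]  ->  [[-32910800, -83884407], [56703143, 144527314]]
... * rho(b^-1) = [[8, -13], [5, -8]]  ->  [[-682708435, 1098915656], [1176261714, -1893359371]]
... * rho(c) = [[1, 3], [-3, -8]]  ->  [[-3979455403, -10839450553], [6856339827, 18675660110]]
... * rho(a^-1) = [[-3, -2], [2, 1]]  ->  [[-9740534897, -2880539747], [16782300739, 4962980456]]
... * rho(a^-1) = [[-3, -2], [2, 1]]  ->  [[23460525197, 16600530047], [-40420941305, -28601621022]]
... * rho(c) = [[1, 3], [-3, -8]]  ->  [[-26341064944, -62422664785], [45383921761, 107550144261]]
tr = -26341064944 + 107550144261 = 81209079317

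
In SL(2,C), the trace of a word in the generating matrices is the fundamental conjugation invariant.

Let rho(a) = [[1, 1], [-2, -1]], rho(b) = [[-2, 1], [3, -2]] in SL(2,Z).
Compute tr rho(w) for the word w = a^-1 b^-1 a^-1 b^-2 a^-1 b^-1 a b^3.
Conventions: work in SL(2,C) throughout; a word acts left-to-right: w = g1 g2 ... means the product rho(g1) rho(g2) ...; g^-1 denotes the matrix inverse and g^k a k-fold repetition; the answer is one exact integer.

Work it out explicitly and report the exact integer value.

-724

rho(a^-1) = [[-1, -1], [2, 1]]
... * rho(b^-1) = [[-2, -1], [-3, -2]]  ->  [[5, 3], [-7, -4]]
... * rho(a^-1) = [[-1, -1], [2, 1]]  ->  [[1, -2], [-1, 3]]
... * rho(b^-1) = [[-2, -1], [-3, -2]]  ->  [[4, 3], [-7, -5]]
... * rho(b^-1) = [[-2, -1], [-3, -2]]  ->  [[-17, -10], [29, 17]]
... * rho(a^-1) = [[-1, -1], [2, 1]]  ->  [[-3, 7], [5, -12]]
... * rho(b^-1) = [[-2, -1], [-3, -2]]  ->  [[-15, -11], [26, 19]]
... * rho(a) = [[1, 1], [-2, -1]]  ->  [[7, -4], [-12, 7]]
... * rho(b) = [[-2, 1], [3, -2]]  ->  [[-26, 15], [45, -26]]
... * rho(b) = [[-2, 1], [3, -2]]  ->  [[97, -56], [-168, 97]]
... * rho(b) = [[-2, 1], [3, -2]]  ->  [[-362, 209], [627, -362]]
tr = -362 + -362 = -724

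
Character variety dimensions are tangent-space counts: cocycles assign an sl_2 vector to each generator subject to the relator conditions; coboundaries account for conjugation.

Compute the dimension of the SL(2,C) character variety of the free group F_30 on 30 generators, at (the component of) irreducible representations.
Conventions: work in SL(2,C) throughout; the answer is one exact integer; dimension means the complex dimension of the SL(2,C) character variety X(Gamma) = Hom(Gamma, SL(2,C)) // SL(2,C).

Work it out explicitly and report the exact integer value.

87

Gamma = F_30 has 30 generators and no relators.
Z^1(Gamma, Ad rho) = (sl_2)^30: a cocycle is a free choice of one sl_2 vector per generator, so dim Z^1 = 3*30 = 90.
dim B^1 = 3: the coboundary map is injective because an irreducible image has centralizer 0 in sl_2.
dim X = dim H^1 = dim Z^1 - dim B^1 = 90 - 3 = 87.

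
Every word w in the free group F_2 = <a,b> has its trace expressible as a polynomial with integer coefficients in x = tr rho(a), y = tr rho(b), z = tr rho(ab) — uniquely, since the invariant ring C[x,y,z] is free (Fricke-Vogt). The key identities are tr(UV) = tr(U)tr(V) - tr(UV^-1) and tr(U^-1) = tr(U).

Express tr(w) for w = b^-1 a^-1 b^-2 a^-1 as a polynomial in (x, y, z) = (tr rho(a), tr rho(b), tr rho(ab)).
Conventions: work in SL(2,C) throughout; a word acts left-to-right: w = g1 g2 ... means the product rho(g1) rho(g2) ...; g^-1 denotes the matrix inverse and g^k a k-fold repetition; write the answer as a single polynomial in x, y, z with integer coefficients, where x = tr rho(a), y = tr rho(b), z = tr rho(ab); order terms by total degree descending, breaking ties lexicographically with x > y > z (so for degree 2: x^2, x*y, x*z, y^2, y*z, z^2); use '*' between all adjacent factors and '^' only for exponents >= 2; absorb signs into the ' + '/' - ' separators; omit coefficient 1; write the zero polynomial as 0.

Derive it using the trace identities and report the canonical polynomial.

tr(b^-1) = tr(b) = y
tr(b^-2) = tr(b^-1) * tr(b) - tr(1)  (eliminate b^-1) = y^2 - 2
tr(b^-1 a) = tr(a) * tr(b) - tr(a b)  (eliminate b^-1) = x*y - z
tr(b^-2 a) = tr(b^-1 a) * tr(b) - tr(b^-1 a b)  (eliminate b^-1) = x*y^2 - y*z - x
tr(a^-1 b^-2) = tr(b^-2) * tr(a) - tr(b^-2 a)  (eliminate a^-1) = y*z - x
tr(b^-1 a^-1 b^-2) = tr(a^-1 b^-2) * tr(b) - tr(a^-1 b^-1)  (eliminate b^-1) = y^2*z - x*y - z
tr(a b a) = tr(a) * tr(b a) - tr(b)  (reduce the a square) = x*z - y
tr(a b a b) = tr(b a) * tr(b a) - tr(1)  (split on b) = z^2 - 2
tr(b a b^-1 a) = tr(a b a) * tr(b) - tr(a b a b)  (eliminate b^-1) = x*y*z - y^2 - z^2 + 2
tr(a b^-1 a^-1 b) = tr(b a b^-1) * tr(a) - tr(b a b^-1 a)  (eliminate a^-1) = -x*y*z + x^2 + y^2 + z^2 - 2
tr(a b^-1 a^-1 b^-1) = tr(a b^-1 a^-1) * tr(b) - tr(a b^-1 a^-1 b)  (eliminate b^-1) = x*y*z - x^2 - z^2 + 2
tr(b^-1 a^-1 b^-2 a) = tr(a b^-1 a^-1 b^-1) * tr(b) - tr(a b^-1 a^-1)  (eliminate b^-1) = x*y^2*z - x^2*y - y*z^2 + y
tr(b^-1 a^-1 b^-2 a^-1) = tr(b^-1 a^-1 b^-2) * tr(a) - tr(b^-1 a^-1 b^-2 a)  (eliminate a^-1) = y*z^2 - x*z - y

y*z^2 - x*z - y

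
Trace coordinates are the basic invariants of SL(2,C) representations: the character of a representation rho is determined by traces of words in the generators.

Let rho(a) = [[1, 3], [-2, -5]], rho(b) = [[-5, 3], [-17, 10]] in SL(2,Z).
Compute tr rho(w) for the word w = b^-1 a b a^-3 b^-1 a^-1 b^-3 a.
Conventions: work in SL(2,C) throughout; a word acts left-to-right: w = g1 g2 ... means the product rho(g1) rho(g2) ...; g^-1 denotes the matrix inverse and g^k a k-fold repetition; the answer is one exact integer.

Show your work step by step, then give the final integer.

rho(b^-1) = [[10, -3], [17, -5]]
... * rho(a) = [[1, 3], [-2, -5]]  ->  [[16, 45], [27, 76]]
... * rho(b) = [[-5, 3], [-17, 10]]  ->  [[-845, 498], [-1427, 841]]
... * rho(a^-1) = [[-5, -3], [2, 1]]  ->  [[5221, 3033], [8817, 5122]]
... * rho(a^-1) = [[-5, -3], [2, 1]]  ->  [[-20039, -12630], [-33841, -21329]]
... * rho(a^-1) = [[-5, -3], [2, 1]]  ->  [[74935, 47487], [126547, 80194]]
... * rho(b^-1) = [[10, -3], [17, -5]]  ->  [[1556629, -462240], [2628768, -780611]]
... * rho(a^-1) = [[-5, -3], [2, 1]]  ->  [[-8707625, -5132127], [-14705062, -8666915]]
... * rho(b^-1) = [[10, -3], [17, -5]]  ->  [[-174322409, 51783510], [-294388175, 87449761]]
... * rho(b^-1) = [[10, -3], [17, -5]]  ->  [[-862904420, 264049677], [-1457235813, 445915720]]
... * rho(b^-1) = [[10, -3], [17, -5]]  ->  [[-4140199691, 1268464875], [-6991790890, 2142128839]]
... * rho(a) = [[1, 3], [-2, -5]]  ->  [[-6677129441, -18762923448], [-11276048568, -31686016865]]
tr = -6677129441 + -31686016865 = -38363146306

-38363146306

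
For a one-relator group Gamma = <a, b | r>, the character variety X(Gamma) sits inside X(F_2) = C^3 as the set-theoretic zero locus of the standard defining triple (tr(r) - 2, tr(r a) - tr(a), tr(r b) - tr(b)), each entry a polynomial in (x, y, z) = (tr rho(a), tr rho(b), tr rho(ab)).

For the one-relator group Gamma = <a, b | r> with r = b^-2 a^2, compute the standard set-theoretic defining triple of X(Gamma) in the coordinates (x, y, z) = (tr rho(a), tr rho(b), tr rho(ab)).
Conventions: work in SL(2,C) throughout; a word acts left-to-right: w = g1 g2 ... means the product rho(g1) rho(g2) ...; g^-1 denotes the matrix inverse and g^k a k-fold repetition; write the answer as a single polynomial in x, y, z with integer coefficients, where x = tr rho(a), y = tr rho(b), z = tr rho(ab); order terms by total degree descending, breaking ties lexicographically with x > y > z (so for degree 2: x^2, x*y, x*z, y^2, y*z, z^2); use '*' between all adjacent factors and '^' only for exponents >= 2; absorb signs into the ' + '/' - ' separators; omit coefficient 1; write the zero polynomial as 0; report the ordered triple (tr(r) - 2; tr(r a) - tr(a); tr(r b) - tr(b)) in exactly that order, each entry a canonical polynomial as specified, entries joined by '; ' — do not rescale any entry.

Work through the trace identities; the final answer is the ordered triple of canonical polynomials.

x^2*y^2 - x*y*z - x^2 - y^2; x^3*y^2 - x^2*y*z - x^3 - 2*x*y^2 + y*z + 2*x; x^2*y - x*z - 2*y

trace(a^2) = trace(a)*trace(a) - trace(1)   [square of a] = x^2 - 2
trace(a^2 b) = trace(a)*trace(b a) - trace(b)   [square of a] = x*z - y
trace(b^-1 a^2) = trace(a^2)*trace(b) - trace(a^2 b)   [inverse elimination on b] = x^2*y - x*z - y
trace(b^-2 a^2) = trace(b^-1 a^2)*trace(b) - trace(b^-1 a^2 b)   [inverse elimination on b] = x^2*y^2 - x*y*z - x^2 - y^2 + 2
reduce: trace(a^3) = trace(a)*trace(a^2) - trace(a) = x^3 - 3*x
trace(a^3 b) = trace(a)*trace(b a^2) - trace(b a) = x^2*z - x*y - z
so trace(a^3 b^-1) = trace(a^3)*trace(b) - trace(a^3 b) = x^3*y - x^2*z - 2*x*y + z
trace(b^-2 a^3) = trace(a^3 b^-1)*trace(b) - trace(a^3) = x^3*y^2 - x^2*y*z - x^3 - 2*x*y^2 + y*z + 3*x
assemble the triple (trace(r) - 2; trace(r a) - x; trace(r b) - y)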